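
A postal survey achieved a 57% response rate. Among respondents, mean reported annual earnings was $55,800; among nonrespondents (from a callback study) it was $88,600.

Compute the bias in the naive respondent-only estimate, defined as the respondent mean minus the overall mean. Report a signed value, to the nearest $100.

-$14,100

Nonresponse fraction = 1 − 0.57 = 0.43.
Bias = (nonresponse fraction) × (respondent mean − nonrespondent mean)
     = 0.43 × (55,800 − 88,600) = 0.43 × -32,800 = -14,104.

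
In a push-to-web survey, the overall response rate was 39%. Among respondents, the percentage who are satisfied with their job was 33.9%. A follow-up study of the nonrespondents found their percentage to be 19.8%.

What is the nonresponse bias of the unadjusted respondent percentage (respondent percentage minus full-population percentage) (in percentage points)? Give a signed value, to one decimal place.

+8.6 percentage points

Nonresponse fraction = 1 − 0.39 = 0.61.
Bias = (nonresponse fraction) × (respondent percentage − nonrespondent percentage)
     = 0.61 × (33.9 − 19.8) = 0.61 × 14.1 = 8.601.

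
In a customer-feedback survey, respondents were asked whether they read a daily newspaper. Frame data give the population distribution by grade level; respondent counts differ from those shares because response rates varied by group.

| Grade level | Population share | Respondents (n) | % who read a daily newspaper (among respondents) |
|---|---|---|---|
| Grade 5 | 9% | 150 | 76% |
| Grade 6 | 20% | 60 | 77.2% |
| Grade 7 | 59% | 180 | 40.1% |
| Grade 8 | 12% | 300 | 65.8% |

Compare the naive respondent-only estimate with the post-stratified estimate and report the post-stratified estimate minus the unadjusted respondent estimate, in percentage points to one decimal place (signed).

Without adjustment, the pooled respondent share is:
  (150/690)×76 + (60/690)×77.2 + (180/690)×40.1 + (300/690)×65.8 = 62.3043%
Post-stratifying to population shares instead:
  0.09×76 + 0.2×77.2 + 0.59×40.1 + 0.12×65.8 = 53.835%
Difference = 53.835 − 62.3043 = -8.4693 pp.

-8.5 percentage points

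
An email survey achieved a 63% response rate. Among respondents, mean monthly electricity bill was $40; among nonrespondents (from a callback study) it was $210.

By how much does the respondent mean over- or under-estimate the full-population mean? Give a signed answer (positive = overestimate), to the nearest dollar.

-$63

Nonresponse fraction = 1 − 0.63 = 0.37.
Bias = (nonresponse fraction) × (respondent mean − nonrespondent mean)
     = 0.37 × (40 − 210) = 0.37 × -170 = -62.9.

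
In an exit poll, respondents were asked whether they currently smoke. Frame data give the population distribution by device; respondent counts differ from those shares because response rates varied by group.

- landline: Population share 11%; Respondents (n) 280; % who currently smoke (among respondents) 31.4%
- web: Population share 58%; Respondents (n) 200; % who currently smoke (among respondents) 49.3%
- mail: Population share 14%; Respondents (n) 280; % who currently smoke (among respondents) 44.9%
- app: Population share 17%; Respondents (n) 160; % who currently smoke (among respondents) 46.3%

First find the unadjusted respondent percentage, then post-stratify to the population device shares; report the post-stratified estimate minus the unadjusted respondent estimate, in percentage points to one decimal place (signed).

Naive respondent-only estimate (weights = respondent counts):
  (280/920)×31.4 + (200/920)×49.3 + (280/920)×44.9 + (160/920)×46.3 = 41.9913%
Post-stratifying to population shares instead:
  0.11×31.4 + 0.58×49.3 + 0.14×44.9 + 0.17×46.3 = 46.205%
Difference = 46.205 − 41.9913 = 4.2137 pp.

+4.2 percentage points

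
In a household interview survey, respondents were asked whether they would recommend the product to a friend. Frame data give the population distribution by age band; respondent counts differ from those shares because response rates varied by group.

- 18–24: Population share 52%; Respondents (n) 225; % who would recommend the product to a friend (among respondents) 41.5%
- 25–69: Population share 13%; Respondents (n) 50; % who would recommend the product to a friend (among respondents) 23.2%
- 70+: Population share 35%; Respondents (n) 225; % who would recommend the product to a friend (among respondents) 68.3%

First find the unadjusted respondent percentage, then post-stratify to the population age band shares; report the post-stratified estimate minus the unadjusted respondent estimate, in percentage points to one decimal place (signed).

Without adjustment, the pooled respondent share is:
  (225/500)×41.5 + (50/500)×23.2 + (225/500)×68.3 = 51.73%
Reweighting by population age band shares:
  0.52×41.5 + 0.13×23.2 + 0.35×68.3 = 48.501%
Difference = 48.501 − 51.73 = -3.229 pp.

-3.2 percentage points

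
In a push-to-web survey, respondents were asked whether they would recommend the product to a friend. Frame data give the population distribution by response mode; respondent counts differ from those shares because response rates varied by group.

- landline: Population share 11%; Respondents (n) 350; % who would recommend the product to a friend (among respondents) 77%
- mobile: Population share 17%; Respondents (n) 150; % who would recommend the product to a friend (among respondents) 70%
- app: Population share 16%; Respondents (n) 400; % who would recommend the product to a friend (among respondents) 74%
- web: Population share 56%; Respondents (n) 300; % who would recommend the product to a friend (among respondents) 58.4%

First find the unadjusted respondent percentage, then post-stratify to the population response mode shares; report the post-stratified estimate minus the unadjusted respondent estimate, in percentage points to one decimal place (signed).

Without adjustment, the pooled respondent share is:
  (350/1200)×77 + (150/1200)×70 + (400/1200)×74 + (300/1200)×58.4 = 70.475%
Post-stratifying to population shares instead:
  0.11×77 + 0.17×70 + 0.16×74 + 0.56×58.4 = 64.914%
Difference = 64.914 − 70.475 = -5.561 pp.

-5.6 percentage points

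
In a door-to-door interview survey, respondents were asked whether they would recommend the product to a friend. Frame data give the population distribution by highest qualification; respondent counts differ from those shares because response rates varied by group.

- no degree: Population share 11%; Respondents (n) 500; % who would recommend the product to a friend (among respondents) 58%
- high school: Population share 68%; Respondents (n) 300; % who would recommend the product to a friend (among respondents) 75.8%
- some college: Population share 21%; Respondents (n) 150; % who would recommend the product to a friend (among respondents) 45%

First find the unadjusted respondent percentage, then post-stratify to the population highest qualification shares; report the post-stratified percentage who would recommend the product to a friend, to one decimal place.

67.4%

Unadjusted (pooled respondent) estimate weights by respondent counts:
  (500/950)×58 + (300/950)×75.8 + (150/950)×45 = 61.5684%
Post-stratifying to population shares instead:
  0.11×58 + 0.68×75.8 + 0.21×45 = 67.374%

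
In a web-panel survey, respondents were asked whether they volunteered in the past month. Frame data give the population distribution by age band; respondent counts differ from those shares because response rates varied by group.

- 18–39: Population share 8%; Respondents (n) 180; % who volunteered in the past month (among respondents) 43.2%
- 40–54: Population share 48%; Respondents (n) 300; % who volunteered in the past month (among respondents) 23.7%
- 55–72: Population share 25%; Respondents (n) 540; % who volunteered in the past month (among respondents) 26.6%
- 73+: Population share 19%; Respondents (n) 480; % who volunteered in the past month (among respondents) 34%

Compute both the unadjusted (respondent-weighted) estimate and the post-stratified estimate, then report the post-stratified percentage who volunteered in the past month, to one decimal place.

Without adjustment, the pooled respondent share is:
  (180/1500)×43.2 + (300/1500)×23.7 + (540/1500)×26.6 + (480/1500)×34 = 30.38%
Reweighting by population age band shares:
  0.08×43.2 + 0.48×23.7 + 0.25×26.6 + 0.19×34 = 27.942%

27.9%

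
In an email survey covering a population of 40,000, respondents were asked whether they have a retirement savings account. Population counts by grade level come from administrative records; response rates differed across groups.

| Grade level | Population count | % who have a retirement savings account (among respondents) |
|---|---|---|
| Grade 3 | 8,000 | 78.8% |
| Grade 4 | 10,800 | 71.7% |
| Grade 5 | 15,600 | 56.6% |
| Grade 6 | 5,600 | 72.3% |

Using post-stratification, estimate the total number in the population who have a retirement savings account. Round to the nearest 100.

26,900

Estimated count per cell = population count × respondent percentage:
  Grade 3: 8,000 × 78.8% = 6304
  Grade 4: 10,800 × 71.7% = 7743.6
  Grade 5: 15,600 × 56.6% = 8829.6
  Grade 6: 5,600 × 72.3% = 4048.8
Estimated total = 26,926 → 26,900.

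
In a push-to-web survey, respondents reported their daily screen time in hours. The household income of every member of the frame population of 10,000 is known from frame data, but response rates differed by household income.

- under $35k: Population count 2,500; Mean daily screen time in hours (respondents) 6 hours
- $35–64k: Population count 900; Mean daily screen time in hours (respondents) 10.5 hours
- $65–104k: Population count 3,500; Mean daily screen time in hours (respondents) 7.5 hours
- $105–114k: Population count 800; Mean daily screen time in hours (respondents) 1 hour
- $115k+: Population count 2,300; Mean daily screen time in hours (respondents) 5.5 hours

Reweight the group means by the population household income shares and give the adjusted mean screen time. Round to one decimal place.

Weight each group's respondent value by its population share:
  under $35k: (2,500/10,000) × 6 = 1.5
  $35–64k: (900/10,000) × 10.5 = 0.945
  $65–104k: (3,500/10,000) × 7.5 = 2.625
  $105–114k: (800/10,000) × 1 = 0.08
  $115k+: (2,300/10,000) × 5.5 = 1.265
Post-stratified estimate = 6.415 → 6.4.

6.4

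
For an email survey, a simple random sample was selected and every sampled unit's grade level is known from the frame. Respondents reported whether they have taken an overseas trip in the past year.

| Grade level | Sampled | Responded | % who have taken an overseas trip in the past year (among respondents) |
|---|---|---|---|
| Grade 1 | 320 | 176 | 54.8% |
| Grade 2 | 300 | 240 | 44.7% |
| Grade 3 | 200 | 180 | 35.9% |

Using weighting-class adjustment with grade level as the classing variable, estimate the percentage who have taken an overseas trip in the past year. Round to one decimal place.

Response rates by class: Grade 1 176/320 = 55%, Grade 2 240/300 = 80%, Grade 3 180/200 = 90%.
Each respondent's weight = sampled/responded in their class; summing within a class gives n_sampled, so:
  Grade 1: 320 × 54.8 = 17,536
  Grade 2: 300 × 44.7 = 13,410
  Grade 3: 200 × 35.9 = 7180
Adjusted estimate = 38,126 / 820 = 46.4951 → 46.5%.

46.5%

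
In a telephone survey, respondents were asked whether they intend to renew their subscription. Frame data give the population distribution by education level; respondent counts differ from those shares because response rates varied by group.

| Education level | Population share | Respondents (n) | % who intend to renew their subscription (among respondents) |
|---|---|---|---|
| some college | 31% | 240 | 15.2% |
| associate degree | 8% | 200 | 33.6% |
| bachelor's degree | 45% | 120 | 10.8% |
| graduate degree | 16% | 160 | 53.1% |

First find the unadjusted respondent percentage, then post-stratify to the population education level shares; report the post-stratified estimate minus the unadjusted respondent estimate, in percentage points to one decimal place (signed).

-7.2 percentage points

Without adjustment, the pooled respondent share is:
  (240/720)×15.2 + (200/720)×33.6 + (120/720)×10.8 + (160/720)×53.1 = 28%
Post-stratified estimate weights by population shares:
  0.31×15.2 + 0.08×33.6 + 0.45×10.8 + 0.16×53.1 = 20.756%
Difference = 20.756 − 28 = -7.244 pp.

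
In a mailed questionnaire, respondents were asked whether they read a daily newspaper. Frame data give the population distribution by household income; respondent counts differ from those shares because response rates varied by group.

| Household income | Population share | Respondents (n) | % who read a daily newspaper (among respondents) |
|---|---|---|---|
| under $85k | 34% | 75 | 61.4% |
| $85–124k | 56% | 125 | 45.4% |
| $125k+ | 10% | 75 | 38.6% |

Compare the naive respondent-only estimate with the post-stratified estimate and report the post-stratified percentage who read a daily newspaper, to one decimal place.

Without adjustment, the pooled respondent share is:
  (75/275)×61.4 + (125/275)×45.4 + (75/275)×38.6 = 47.9091%
Post-stratified estimate weights by population shares:
  0.34×61.4 + 0.56×45.4 + 0.1×38.6 = 50.16%

50.2%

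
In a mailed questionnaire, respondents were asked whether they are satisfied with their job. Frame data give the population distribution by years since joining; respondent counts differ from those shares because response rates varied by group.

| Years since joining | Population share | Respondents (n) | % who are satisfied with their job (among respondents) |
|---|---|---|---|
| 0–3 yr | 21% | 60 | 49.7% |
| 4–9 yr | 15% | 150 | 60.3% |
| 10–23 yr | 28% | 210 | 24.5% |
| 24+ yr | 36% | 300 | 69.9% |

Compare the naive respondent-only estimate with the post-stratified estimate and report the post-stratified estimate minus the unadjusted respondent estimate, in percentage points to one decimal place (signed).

-1.5 percentage points

Without adjustment, the pooled respondent share is:
  (60/720)×49.7 + (150/720)×60.3 + (210/720)×24.5 + (300/720)×69.9 = 52.975%
Reweighting by population years since joining shares:
  0.21×49.7 + 0.15×60.3 + 0.28×24.5 + 0.36×69.9 = 51.506%
Difference = 51.506 − 52.975 = -1.469 pp.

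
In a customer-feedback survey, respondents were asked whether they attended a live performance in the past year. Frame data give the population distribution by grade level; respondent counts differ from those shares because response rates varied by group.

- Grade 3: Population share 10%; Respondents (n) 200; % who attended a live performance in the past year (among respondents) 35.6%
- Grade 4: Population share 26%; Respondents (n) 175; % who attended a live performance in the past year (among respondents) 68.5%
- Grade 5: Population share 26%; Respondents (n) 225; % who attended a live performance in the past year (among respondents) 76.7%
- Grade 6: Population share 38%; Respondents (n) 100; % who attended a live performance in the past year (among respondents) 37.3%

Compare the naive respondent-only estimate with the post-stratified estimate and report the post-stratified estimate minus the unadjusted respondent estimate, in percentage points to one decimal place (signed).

-1.8 percentage points

Without adjustment, the pooled respondent share is:
  (200/700)×35.6 + (175/700)×68.5 + (225/700)×76.7 + (100/700)×37.3 = 57.2786%
Post-stratified estimate weights by population shares:
  0.1×35.6 + 0.26×68.5 + 0.26×76.7 + 0.38×37.3 = 55.486%
Difference = 55.486 − 57.2786 = -1.7926 pp.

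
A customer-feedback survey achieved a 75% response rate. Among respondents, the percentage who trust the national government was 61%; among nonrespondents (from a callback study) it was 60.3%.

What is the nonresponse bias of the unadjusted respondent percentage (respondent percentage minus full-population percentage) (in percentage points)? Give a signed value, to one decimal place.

+0.2 percentage points

Nonresponse fraction = 1 − 0.75 = 0.25.
Bias = (nonresponse fraction) × (respondent percentage − nonrespondent percentage)
     = 0.25 × (61 − 60.3) = 0.25 × 0.7 = 0.175.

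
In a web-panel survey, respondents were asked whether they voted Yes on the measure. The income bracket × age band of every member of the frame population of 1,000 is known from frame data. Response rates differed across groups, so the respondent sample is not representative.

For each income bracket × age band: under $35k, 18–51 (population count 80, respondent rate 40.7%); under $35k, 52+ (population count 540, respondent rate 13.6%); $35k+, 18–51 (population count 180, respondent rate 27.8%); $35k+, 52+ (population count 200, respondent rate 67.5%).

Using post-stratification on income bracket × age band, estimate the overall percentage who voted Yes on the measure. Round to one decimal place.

Weight each group's respondent value by its population share:
  under $35k, 18–51: (80/1,000) × 40.7 = 3.256
  under $35k, 52+: (540/1,000) × 13.6 = 7.344
  $35k+, 18–51: (180/1,000) × 27.8 = 5.004
  $35k+, 52+: (200/1,000) × 67.5 = 13.5
Post-stratified estimate = 29.104 → 29.1%.

29.1%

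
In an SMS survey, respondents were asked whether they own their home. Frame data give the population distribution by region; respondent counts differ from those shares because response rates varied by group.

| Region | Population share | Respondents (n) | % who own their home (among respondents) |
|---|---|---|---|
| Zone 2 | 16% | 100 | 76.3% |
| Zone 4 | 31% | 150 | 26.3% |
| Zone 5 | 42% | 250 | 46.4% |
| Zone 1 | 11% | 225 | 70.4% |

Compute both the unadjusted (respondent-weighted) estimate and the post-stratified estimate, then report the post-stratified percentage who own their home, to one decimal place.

Unadjusted (pooled respondent) estimate weights by respondent counts:
  (100/725)×76.3 + (150/725)×26.3 + (250/725)×46.4 + (225/725)×70.4 = 53.8138%
Reweighting by population region shares:
  0.16×76.3 + 0.31×26.3 + 0.42×46.4 + 0.11×70.4 = 47.593%

47.6%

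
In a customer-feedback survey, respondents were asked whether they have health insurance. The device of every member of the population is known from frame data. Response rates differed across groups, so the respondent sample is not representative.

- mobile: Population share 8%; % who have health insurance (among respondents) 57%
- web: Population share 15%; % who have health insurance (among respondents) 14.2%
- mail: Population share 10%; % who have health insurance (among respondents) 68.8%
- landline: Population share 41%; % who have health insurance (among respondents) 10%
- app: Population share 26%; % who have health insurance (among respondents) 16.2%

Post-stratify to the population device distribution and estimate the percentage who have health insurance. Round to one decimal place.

21.9%

Weight each group's respondent value by its population share:
  mobile: 0.08 × 57 = 4.56
  web: 0.15 × 14.2 = 2.13
  mail: 0.1 × 68.8 = 6.88
  landline: 0.41 × 10 = 4.1
  app: 0.26 × 16.2 = 4.212
Post-stratified estimate = 21.882 → 21.9%.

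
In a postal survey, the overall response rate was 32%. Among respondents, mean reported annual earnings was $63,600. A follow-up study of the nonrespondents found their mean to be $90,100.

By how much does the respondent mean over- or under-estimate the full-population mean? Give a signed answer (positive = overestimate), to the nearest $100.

Nonresponse fraction = 1 − 0.32 = 0.68.
Bias = (nonresponse fraction) × (respondent mean − nonrespondent mean)
     = 0.68 × (63,600 − 90,100) = 0.68 × -26,500 = -18,020.

-$18,000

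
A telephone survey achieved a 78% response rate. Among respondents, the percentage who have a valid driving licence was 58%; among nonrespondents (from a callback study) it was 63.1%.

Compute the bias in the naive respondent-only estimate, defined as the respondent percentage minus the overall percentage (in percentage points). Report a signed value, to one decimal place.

-1.1 percentage points

Nonresponse fraction = 1 − 0.78 = 0.22.
Bias = (nonresponse fraction) × (respondent percentage − nonrespondent percentage)
     = 0.22 × (58 − 63.1) = 0.22 × -5.1 = -1.122.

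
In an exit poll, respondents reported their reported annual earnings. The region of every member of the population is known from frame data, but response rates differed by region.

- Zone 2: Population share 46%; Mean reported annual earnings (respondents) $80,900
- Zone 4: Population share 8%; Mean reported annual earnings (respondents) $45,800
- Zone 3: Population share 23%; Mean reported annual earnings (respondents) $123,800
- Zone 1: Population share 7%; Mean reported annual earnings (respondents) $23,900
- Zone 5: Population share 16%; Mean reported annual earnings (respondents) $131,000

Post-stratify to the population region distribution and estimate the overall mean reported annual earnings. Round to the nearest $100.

$92,000

Reweight to the known region distribution:
  Zone 2: 0.46 × 80,900 = 37,214
  Zone 4: 0.08 × 45,800 = 3664
  Zone 3: 0.23 × 123,800 = 28,474
  Zone 1: 0.07 × 23,900 = 1673
  Zone 5: 0.16 × 131,000 = 20,960
Post-stratified estimate = 91,985 → $92,000.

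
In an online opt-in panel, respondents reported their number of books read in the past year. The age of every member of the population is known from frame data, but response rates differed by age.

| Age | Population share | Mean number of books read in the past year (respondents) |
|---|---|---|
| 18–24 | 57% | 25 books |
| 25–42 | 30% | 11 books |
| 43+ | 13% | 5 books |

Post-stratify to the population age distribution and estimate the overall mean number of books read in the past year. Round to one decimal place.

Each cell contributes population-share × respondent value:
  18–24: 0.57 × 25 = 14.25
  25–42: 0.3 × 11 = 3.3
  43+: 0.13 × 5 = 0.65
Post-stratified estimate = 18.2 → 18.2.

18.2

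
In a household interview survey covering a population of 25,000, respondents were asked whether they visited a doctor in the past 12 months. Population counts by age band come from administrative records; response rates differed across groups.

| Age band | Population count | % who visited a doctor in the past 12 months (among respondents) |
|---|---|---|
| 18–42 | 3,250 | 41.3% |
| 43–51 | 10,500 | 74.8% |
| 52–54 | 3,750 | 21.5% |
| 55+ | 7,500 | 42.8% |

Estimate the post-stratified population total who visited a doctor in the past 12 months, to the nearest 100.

Estimated count per cell = population count × respondent percentage:
  18–42: 3,250 × 41.3% = 1342.25
  43–51: 10,500 × 74.8% = 7854
  52–54: 3,750 × 21.5% = 806.25
  55+: 7,500 × 42.8% = 3210
Estimated total = 13212.5 → 13,200.

13,200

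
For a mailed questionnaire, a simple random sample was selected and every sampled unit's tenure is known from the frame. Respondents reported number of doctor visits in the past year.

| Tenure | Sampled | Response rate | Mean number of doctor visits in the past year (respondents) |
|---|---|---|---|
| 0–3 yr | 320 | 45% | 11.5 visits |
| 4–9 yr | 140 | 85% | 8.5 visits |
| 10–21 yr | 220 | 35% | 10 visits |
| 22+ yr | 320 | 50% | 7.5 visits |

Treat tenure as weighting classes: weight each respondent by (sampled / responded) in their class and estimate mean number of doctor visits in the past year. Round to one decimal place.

9.5

With weight = n_sampled/n_responded per class, the weighted class total is n_sampled:
  0–3 yr: 320 × 11.5 = 3680
  4–9 yr: 140 × 8.5 = 1190
  10–21 yr: 220 × 10 = 2200
  22+ yr: 320 × 7.5 = 2400
Adjusted estimate = 9470 / 1,000 = 9.47 → 9.5.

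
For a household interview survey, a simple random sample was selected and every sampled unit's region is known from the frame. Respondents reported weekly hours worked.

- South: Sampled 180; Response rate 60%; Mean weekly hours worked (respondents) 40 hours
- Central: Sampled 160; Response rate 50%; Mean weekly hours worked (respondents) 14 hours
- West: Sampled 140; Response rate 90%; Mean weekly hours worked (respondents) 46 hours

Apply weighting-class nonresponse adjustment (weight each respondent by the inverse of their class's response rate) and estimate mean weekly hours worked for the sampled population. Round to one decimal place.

Weighting each respondent by the inverse class response rate inflates each class back to its sampled size, so the class weight is n_sampled:
  South: 180 × 40 = 7200
  Central: 160 × 14 = 2240
  West: 140 × 46 = 6440
Adjusted estimate = 15,880 / 480 = 33.0833 → 33.1.

33.1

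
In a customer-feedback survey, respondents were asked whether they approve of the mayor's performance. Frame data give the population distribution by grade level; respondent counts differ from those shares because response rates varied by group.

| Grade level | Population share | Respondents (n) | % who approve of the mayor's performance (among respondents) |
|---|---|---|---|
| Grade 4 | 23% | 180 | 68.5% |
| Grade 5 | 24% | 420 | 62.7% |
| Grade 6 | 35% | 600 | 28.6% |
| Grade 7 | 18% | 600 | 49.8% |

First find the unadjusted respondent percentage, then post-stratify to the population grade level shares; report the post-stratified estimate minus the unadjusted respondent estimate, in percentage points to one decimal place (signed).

+2.2 percentage points

Without adjustment, the pooled respondent share is:
  (180/1800)×68.5 + (420/1800)×62.7 + (600/1800)×28.6 + (600/1800)×49.8 = 47.6133%
Reweighting by population grade level shares:
  0.23×68.5 + 0.24×62.7 + 0.35×28.6 + 0.18×49.8 = 49.777%
Difference = 49.777 − 47.6133 = 2.1637 pp.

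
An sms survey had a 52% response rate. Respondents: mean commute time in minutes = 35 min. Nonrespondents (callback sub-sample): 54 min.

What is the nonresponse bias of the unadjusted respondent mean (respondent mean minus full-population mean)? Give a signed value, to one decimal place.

-9.1

Nonresponse fraction = 1 − 0.52 = 0.48.
Bias = (nonresponse fraction) × (respondent mean − nonrespondent mean)
     = 0.48 × (35 − 54) = 0.48 × -19 = -9.12.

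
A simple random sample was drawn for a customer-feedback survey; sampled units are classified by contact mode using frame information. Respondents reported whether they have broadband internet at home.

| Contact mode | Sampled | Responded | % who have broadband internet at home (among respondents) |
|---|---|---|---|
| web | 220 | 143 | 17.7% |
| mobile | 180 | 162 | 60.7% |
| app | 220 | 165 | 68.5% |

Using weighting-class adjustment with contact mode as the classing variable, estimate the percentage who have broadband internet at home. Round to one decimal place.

48.2%

Class response rates: web 143/220 = 65%, mobile 162/180 = 90%, app 165/220 = 75%.
Inverse-response-rate weighting restores each class to its sampled count, so class totals weight by n_sampled:
  web: 220 × 17.7 = 3894
  mobile: 180 × 60.7 = 10,926
  app: 220 × 68.5 = 15,070
Adjusted estimate = 29,890 / 620 = 48.2097 → 48.2%.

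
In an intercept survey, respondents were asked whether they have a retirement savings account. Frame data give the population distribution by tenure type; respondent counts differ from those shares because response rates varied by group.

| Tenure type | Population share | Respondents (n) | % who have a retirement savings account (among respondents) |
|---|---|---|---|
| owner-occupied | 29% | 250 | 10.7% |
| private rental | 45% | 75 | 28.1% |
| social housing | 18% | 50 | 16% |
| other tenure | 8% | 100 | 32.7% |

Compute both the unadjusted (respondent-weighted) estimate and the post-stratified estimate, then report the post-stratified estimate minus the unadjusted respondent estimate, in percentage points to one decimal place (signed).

Unadjusted (pooled respondent) estimate weights by respondent counts:
  (250/475)×10.7 + (75/475)×28.1 + (50/475)×16 + (100/475)×32.7 = 18.6368%
Reweighting by population tenure type shares:
  0.29×10.7 + 0.45×28.1 + 0.18×16 + 0.08×32.7 = 21.244%
Difference = 21.244 − 18.6368 = 2.6072 pp.

+2.6 percentage points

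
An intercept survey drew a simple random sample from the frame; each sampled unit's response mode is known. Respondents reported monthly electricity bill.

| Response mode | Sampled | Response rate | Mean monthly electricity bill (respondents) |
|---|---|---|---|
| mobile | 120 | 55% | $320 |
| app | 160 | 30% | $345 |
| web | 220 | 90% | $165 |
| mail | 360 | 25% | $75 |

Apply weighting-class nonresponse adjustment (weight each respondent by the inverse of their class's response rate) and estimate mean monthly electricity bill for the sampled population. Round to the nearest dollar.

With weight = n_sampled/n_responded per class, the weighted class total is n_sampled:
  mobile: 120 × 320 = 38,400
  app: 160 × 345 = 55,200
  web: 220 × 165 = 36,300
  mail: 360 × 75 = 27,000
Adjusted estimate = 156,900 / 860 = 182.442 → $182.

$182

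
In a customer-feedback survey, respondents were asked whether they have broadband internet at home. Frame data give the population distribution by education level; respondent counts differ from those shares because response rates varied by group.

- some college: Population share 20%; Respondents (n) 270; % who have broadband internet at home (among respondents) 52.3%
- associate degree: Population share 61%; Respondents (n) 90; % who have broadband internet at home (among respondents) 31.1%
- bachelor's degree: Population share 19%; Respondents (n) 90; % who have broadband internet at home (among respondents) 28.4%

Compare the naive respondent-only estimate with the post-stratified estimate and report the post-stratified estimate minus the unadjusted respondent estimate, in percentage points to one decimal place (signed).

-8.5 percentage points

Naive respondent-only estimate (weights = respondent counts):
  (270/450)×52.3 + (90/450)×31.1 + (90/450)×28.4 = 43.28%
Post-stratifying to population shares instead:
  0.2×52.3 + 0.61×31.1 + 0.19×28.4 = 34.827%
Difference = 34.827 − 43.28 = -8.453 pp.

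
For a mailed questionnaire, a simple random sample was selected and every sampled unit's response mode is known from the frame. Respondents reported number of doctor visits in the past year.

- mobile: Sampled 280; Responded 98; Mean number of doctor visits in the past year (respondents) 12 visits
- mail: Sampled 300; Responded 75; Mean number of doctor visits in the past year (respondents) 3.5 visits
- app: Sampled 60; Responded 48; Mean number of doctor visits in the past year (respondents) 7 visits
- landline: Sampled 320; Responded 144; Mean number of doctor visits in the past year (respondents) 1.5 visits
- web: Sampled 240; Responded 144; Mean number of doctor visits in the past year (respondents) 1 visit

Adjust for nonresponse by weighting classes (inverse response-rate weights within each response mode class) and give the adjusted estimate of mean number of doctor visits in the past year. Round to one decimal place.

Class response rates: mobile 98/280 = 35%, mail 75/300 = 25%, app 48/60 = 80%, landline 144/320 = 45%, web 144/240 = 60%.
With weight = n_sampled/n_responded per class, the weighted class total is n_sampled:
  mobile: 280 × 12 = 3360
  mail: 300 × 3.5 = 1050
  app: 60 × 7 = 420
  landline: 320 × 1.5 = 480
  web: 240 × 1 = 240
Adjusted estimate = 5550 / 1,200 = 4.625 → 4.6.

4.6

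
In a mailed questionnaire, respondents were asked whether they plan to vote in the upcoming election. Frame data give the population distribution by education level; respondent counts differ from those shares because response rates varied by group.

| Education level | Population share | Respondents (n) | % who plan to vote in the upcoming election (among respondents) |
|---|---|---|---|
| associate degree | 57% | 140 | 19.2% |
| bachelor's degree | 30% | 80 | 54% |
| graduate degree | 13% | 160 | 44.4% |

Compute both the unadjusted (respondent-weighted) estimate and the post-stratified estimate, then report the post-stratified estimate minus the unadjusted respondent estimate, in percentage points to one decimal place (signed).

-4.2 percentage points

Without adjustment, the pooled respondent share is:
  (140/380)×19.2 + (80/380)×54 + (160/380)×44.4 = 37.1368%
Post-stratifying to population shares instead:
  0.57×19.2 + 0.3×54 + 0.13×44.4 = 32.916%
Difference = 32.916 − 37.1368 = -4.2208 pp.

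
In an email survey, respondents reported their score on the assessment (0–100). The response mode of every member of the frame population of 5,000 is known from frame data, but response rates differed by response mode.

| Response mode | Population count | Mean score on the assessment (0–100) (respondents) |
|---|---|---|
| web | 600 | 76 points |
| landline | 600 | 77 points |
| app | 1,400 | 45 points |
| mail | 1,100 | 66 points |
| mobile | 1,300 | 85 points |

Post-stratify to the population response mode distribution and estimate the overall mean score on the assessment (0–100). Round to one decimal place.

Reweight to the known response mode distribution:
  web: (600/5,000) × 76 = 9.12
  landline: (600/5,000) × 77 = 9.24
  app: (1,400/5,000) × 45 = 12.6
  mail: (1,100/5,000) × 66 = 14.52
  mobile: (1,300/5,000) × 85 = 22.1
Post-stratified estimate = 67.58 → 67.6.

67.6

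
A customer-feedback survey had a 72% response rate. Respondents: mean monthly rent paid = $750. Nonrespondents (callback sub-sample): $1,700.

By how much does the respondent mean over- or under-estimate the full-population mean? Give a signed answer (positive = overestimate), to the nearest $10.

Nonresponse fraction = 1 − 0.72 = 0.28.
Bias = (nonresponse fraction) × (respondent mean − nonrespondent mean)
     = 0.28 × (750 − 1700) = 0.28 × -950 = -266.

-$270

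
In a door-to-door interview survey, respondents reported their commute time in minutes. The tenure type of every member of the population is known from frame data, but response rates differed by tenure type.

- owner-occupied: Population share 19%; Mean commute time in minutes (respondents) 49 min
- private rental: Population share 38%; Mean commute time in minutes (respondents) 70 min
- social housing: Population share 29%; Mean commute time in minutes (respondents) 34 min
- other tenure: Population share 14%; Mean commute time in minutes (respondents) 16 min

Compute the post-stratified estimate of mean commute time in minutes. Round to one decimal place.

48.0

Reweight to the known tenure type distribution:
  owner-occupied: 0.19 × 49 = 9.31
  private rental: 0.38 × 70 = 26.6
  social housing: 0.29 × 34 = 9.86
  other tenure: 0.14 × 16 = 2.24
Post-stratified estimate = 48.01 → 48.0.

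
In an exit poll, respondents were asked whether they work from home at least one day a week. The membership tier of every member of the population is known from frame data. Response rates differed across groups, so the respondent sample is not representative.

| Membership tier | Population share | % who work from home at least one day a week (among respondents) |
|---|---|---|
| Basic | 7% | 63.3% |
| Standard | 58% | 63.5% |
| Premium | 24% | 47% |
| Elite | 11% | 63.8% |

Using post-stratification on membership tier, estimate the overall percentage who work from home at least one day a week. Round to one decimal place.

Each cell contributes population-share × respondent value:
  Basic: 0.07 × 63.3 = 4.431
  Standard: 0.58 × 63.5 = 36.83
  Premium: 0.24 × 47 = 11.28
  Elite: 0.11 × 63.8 = 7.018
Post-stratified estimate = 59.559 → 59.6%.

59.6%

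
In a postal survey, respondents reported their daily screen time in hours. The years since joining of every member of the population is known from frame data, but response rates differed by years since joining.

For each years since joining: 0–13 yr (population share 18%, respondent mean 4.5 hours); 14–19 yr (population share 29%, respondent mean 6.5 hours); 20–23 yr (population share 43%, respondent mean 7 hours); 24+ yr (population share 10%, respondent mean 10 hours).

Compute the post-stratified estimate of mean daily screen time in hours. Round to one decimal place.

Each cell contributes population-share × respondent value:
  0–13 yr: 0.18 × 4.5 = 0.81
  14–19 yr: 0.29 × 6.5 = 1.885
  20–23 yr: 0.43 × 7 = 3.01
  24+ yr: 0.1 × 10 = 1
Post-stratified estimate = 6.705 → 6.7.

6.7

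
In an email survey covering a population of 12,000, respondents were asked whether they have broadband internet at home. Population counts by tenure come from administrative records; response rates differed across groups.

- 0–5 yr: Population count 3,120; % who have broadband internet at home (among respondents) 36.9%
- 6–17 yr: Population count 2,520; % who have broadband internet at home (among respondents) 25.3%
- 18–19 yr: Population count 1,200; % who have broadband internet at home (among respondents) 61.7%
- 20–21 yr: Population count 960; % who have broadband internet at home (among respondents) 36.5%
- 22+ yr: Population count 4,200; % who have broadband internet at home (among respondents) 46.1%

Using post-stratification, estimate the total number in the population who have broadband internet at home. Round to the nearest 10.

Each cell contributes its population count × the respondent rate:
  0–5 yr: 3,120 × 36.9% = 1151.28
  6–17 yr: 2,520 × 25.3% = 637.56
  18–19 yr: 1,200 × 61.7% = 740.4
  20–21 yr: 960 × 36.5% = 350.4
  22+ yr: 4,200 × 46.1% = 1936.2
Estimated total = 4815.84 → 4,820.

4,820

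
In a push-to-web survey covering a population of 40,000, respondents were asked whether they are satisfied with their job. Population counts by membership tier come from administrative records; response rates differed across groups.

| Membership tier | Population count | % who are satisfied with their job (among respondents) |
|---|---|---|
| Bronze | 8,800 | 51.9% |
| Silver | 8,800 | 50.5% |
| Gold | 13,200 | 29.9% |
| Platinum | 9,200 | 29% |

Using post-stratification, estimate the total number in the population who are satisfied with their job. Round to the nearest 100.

Estimated count per cell = population count × respondent percentage:
  Bronze: 8,800 × 51.9% = 4567.2
  Silver: 8,800 × 50.5% = 4444
  Gold: 13,200 × 29.9% = 3946.8
  Platinum: 9,200 × 29% = 2668
Estimated total = 15,626 → 15,600.

15,600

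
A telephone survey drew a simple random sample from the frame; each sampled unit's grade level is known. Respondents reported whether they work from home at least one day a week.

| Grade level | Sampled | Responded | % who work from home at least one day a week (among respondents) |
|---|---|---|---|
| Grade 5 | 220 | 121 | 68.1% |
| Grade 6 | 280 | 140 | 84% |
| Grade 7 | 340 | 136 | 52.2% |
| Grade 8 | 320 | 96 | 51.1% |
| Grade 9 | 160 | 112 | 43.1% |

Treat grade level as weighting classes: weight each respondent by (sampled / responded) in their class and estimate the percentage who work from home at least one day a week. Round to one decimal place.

Class response rates: Grade 5 121/220 = 55%, Grade 6 140/280 = 50%, Grade 7 136/340 = 40%, Grade 8 96/320 = 30%, Grade 9 112/160 = 70%.
Each respondent's weight = sampled/responded in their class; summing within a class gives n_sampled, so:
  Grade 5: 220 × 68.1 = 14982
  Grade 6: 280 × 84 = 23,520
  Grade 7: 340 × 52.2 = 17,748
  Grade 8: 320 × 51.1 = 16,352
  Grade 9: 160 × 43.1 = 6896
Adjusted estimate = 79,498 / 1,320 = 60.2258 → 60.2%.

60.2%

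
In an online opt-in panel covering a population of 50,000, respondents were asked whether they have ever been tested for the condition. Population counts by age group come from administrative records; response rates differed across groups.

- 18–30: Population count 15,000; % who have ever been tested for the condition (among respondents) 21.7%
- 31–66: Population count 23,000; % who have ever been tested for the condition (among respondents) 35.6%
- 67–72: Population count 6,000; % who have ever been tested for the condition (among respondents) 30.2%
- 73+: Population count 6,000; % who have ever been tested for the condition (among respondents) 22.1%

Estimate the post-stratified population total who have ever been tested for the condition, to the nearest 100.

Each cell contributes its population count × the respondent rate:
  18–30: 15,000 × 21.7% = 3255
  31–66: 23,000 × 35.6% = 8188
  67–72: 6,000 × 30.2% = 1812
  73+: 6,000 × 22.1% = 1326
Estimated total = 14,581 → 14,600.

14,600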